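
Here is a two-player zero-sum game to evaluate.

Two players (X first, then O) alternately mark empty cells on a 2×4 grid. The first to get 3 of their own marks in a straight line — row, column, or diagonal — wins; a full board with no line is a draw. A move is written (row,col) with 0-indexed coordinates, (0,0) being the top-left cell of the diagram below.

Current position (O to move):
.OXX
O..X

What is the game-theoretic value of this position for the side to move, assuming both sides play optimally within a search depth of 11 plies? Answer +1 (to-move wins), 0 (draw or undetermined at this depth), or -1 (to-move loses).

value(.OXX/O..X, O) = 0

[.OXX/O..X] O move#1: (0,0):+0/OOXX/O..X*, (1,1):+0/.OXX/OO.X, (1,2):+0/.OXX/O.OX
[OOXX/O..X] X move#2: (1,1):+0/OOXX/OX.X*, (1,2):+0/OOXX/O.XX
[OOXX/OX.X] O move#3: (1,2):+0/OOXX/OXOX*
[OOXX/OXOX] end (terminal +0, X#4); searched .OXX/O..X to 11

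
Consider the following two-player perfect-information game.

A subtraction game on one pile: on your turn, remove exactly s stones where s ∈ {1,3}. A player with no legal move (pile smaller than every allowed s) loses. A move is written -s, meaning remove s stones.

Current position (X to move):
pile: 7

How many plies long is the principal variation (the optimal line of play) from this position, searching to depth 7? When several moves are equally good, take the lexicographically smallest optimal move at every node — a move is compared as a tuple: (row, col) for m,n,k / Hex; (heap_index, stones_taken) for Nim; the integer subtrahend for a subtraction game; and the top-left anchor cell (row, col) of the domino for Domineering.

ply 1, X at 7 | -1=+1→6*; -3=+1→4
ply 2, O at 6 | -1=-1→5*; -3=-1→3
ply 3, X at 5 | -1=+1→4*; -3=+1→2
ply 4, O at 4 | -1=-1→3*; -3=-1→1
ply 5, X at 3 | -1=+1→2*; -3=+1→0
ply 6, O at 2 | -1=-1→1*
ply 7, X at 1 | -1=+1→0*
ply 8: 0 is terminal -1 (O); from 7 depth 7

PV length from [7]: 7 plies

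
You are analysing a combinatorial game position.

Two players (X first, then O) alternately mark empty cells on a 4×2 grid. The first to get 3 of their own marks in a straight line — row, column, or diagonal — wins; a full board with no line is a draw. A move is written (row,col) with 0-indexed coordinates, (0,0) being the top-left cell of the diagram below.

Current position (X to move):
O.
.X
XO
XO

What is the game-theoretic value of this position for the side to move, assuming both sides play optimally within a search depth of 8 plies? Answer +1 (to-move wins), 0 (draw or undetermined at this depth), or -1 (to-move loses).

[O./.X/XO/XO] X move#1: (0,1):+0/OX/.X/XO/XO, (1,0):+1/O./XX/XO/XO*
[O./XX/XO/XO] end (terminal -1, O#2); searched O./.X/XO/XO to 8

value(O./.X/XO/XO, X) = +1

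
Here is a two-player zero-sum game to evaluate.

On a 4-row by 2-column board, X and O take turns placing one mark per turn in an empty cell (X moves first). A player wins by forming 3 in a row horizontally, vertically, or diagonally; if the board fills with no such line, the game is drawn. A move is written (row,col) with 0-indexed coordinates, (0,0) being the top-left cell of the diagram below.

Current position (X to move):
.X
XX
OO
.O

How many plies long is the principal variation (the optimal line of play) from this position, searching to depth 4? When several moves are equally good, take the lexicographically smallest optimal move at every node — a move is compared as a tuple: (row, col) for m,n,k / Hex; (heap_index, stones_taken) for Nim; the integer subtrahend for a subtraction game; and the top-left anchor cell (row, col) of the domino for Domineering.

PV length from [.X/XX/OO/.O]: 2 plies

[.X/XX/OO/.O] X move#1: (0,0):+0/XX/XX/OO/.O*, (3,0):+0/.X/XX/OO/XO
[XX/XX/OO/.O] O move#2: (3,0):+0/XX/XX/OO/OO*
[XX/XX/OO/OO] end (terminal +0, X#3); searched .X/XX/OO/.O to 4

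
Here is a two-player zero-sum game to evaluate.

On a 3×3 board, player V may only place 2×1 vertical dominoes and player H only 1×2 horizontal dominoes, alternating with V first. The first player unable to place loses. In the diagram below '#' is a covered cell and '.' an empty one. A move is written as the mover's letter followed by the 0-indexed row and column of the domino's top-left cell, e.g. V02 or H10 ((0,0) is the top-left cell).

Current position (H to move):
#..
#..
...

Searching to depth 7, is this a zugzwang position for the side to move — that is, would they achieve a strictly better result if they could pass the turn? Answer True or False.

zugzwang(#../#../..., H) = False

p1 H@[#../#../...]: H01[###/#../...]-1 H11[#../###/...]+1* H20[#../#../##.]-1 H21[#../#../.##]-1
p2 V@[#../###/...] terminal -1; root [#../#../...] d7
suppose H passes — search the same position with V to move:
pass> p1 V@[#../#../...]: V01[##./##./...]+1* V02[#.#/#.#/...]+1 V11[#../##./.#.]+1 V12[#../#.#/..#]+1
pass> p2 H@[##./##./...]: H20[##./##./##.]-1* H21[##./##./.##]-1
pass> p3 V@[##./##./##.]: V02[###/###/##.]+1* V12[##./###/###]+1
pass> p4 H@[###/###/##.] terminal -1; root [#../#../...] d7
for H: play +1, pass -1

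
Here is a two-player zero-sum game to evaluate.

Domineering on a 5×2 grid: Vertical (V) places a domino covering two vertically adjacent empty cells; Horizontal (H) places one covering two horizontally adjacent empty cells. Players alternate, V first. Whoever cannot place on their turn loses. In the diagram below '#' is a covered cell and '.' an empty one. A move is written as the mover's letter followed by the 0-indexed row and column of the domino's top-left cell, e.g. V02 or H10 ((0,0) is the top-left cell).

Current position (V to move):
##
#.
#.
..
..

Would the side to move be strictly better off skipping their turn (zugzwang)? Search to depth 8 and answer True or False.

zugzwang(##/#./#./../.., V) = False

p1 V@[##/#./#./../..]: V11[##/##/##/../..]-1 V21[##/#./##/.#/..]-1 V30[##/#./#./#./#.]+1* V31[##/#./#./.#/.#]+1
p2 H@[##/#./#./#./#.] terminal -1; root [##/#./#./../..] d8
suppose V passes — search the same position with H to move:
pass> p1 H@[##/#./#./../..]: H30[##/#./#./##/..]+1* H40[##/#./#./../##]-1
pass> p2 V@[##/#./#./##/..]: V11[##/##/##/##/..]-1*
pass> p3 H@[##/##/##/##/..]: H40[##/##/##/##/##]+1*
pass> p4 V@[##/##/##/##/##] terminal -1; root [##/#./#./../..] d8
for V: play +1, pass -1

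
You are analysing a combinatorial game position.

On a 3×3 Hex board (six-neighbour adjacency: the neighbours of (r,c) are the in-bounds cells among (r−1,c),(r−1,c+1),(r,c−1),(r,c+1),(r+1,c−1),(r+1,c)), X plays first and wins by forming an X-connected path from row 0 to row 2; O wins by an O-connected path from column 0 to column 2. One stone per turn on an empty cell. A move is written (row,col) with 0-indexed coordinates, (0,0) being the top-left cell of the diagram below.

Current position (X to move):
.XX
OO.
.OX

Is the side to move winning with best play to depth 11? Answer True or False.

X winning at [.XX/OO./.OX]: True

ply 1, X at .XX/OO./.OX | (0,0)=-1→XXX/OO./.OX; (1,2)=+1→.XX/OOX/.OX*; (2,0)=-1→.XX/OO./XOX
ply 2: .XX/OOX/.OX is terminal -1 (O); from .XX/OO./.OX depth 11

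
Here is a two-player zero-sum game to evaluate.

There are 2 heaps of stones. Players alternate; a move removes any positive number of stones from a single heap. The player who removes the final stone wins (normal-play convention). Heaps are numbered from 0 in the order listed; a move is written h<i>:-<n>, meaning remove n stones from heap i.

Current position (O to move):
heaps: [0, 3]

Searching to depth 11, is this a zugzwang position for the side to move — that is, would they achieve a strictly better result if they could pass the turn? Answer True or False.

zugzwang((0,3), O) = False

[(0,3)] O move#1: h1:-1:-1/(0,2), h1:-2:-1/(0,1), h1:-3:+1/(0,0)*
[(0,0)] end (terminal -1, X#2); searched (0,3) to 11
pass branch (X moves first from the same position):
  | [(0,3)] X move#1: h1:-1:-1/(0,2), h1:-2:-1/(0,1), h1:-3:+1/(0,0)*
  | [(0,0)] end (terminal -1, O#2); searched (0,3) to 11
O moving scores +1; O passing scores -1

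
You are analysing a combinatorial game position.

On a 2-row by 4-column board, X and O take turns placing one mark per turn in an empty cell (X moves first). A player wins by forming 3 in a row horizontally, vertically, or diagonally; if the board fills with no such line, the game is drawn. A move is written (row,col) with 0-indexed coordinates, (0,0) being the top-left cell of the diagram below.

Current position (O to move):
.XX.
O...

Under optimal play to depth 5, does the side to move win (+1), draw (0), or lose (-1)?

value(.XX./O..., O) = -1

p1 O@[.XX./O...]: (0,0)[OXX./O...]-1* (0,3)[.XXO/O...]-1 (1,1)[.XX./OO..]-1 (1,2)[.XX./O.O.]-1 (1,3)[.XX./O..O]-1
p2 X@[OXX./O...]: (0,3)[OXXX/O...]+1* (1,1)[OXX./OX..]+0 (1,2)[OXX./O.X.]+0 (1,3)[OXX./O..X]+0
p3 O@[OXXX/O...] terminal -1; root [.XX./O...] d5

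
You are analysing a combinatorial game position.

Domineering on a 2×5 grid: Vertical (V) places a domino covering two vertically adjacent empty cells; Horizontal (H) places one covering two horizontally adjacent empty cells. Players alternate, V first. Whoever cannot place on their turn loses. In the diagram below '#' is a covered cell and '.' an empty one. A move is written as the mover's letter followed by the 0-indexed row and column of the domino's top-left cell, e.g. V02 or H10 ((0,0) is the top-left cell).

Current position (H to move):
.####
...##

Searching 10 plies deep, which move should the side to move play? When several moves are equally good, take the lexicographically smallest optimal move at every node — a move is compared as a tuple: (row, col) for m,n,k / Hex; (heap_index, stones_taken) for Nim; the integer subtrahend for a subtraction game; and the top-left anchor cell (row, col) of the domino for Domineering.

H's best at [.####/...##]: H10

[.####/...##] H move#1: H10:+1/.####/##.##*, H11:-1/.####/.####
[.####/##.##] end (terminal -1, V#2); searched .####/...## to 10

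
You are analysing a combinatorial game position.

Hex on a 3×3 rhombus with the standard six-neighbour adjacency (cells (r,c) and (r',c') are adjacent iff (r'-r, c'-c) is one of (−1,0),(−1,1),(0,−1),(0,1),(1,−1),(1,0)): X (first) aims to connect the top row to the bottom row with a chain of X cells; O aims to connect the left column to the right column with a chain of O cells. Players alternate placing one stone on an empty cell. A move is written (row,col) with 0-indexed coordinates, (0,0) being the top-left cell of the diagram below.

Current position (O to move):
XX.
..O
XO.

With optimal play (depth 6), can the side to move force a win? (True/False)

O winning at [XX./..O/XO.]: False

ply 1, O at XX./..O/XO. | (0,2)=-1→XXO/..O/XO.*; (1,0)=-1→XX./O.O/XO.; (1,1)=-1→XX./.OO/XO.; (2,2)=-1→XX./..O/XOO
ply 2, X at XXO/..O/XO. | (1,0)=+1→XXO/X.O/XO.*; (1,1)=+1→XXO/.XO/XO.; (2,2)=+1→XXO/..O/XOX
ply 3: XXO/X.O/XO. is terminal -1 (O); from XX./..O/XO. depth 6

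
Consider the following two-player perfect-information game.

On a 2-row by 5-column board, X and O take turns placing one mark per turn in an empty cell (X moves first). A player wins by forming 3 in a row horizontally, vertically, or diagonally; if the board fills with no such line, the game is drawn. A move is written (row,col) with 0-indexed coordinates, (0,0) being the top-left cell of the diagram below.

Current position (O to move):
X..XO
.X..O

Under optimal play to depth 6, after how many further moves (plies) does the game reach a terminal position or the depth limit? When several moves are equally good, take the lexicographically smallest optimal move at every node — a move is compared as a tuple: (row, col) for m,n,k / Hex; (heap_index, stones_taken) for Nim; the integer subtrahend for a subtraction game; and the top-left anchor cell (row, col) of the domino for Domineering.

p1 O@[X..XO/.X..O]: (0,1)[XO.XO/.X..O]-1 (0,2)[X.OXO/.X..O]-1 (1,0)[X..XO/OX..O]+0* (1,2)[X..XO/.XO.O]+0 (1,3)[X..XO/.X.OO]+0
p2 X@[X..XO/OX..O]: (0,1)[XX.XO/OX..O]+0* (0,2)[X.XXO/OX..O]+0 (1,2)[X..XO/OXX.O]+0 (1,3)[X..XO/OX.XO]+0
p3 O@[XX.XO/OX..O]: (0,2)[XXOXO/OX..O]+0* (1,2)[XX.XO/OXO.O]-1 (1,3)[XX.XO/OX.OO]-1
p4 X@[XXOXO/OX..O]: (1,2)[XXOXO/OXX.O]+0* (1,3)[XXOXO/OX.XO]+0
p5 O@[XXOXO/OXX.O]: (1,3)[XXOXO/OXXOO]+0*
p6 X@[XXOXO/OXXOO] terminal +0; root [X..XO/.X..O] d6

PV length from [X..XO/.X..O]: 5 plies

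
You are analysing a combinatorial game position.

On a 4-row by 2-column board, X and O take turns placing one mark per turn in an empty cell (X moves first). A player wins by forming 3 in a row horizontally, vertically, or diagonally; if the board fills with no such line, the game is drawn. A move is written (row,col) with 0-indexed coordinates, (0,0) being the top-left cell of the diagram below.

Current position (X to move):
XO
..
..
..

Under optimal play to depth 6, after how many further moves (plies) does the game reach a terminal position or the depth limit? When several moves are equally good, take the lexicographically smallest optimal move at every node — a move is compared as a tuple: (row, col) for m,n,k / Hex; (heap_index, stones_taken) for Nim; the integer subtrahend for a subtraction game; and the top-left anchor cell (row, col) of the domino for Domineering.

p1 X@[XO/../../..]: (1,0)[XO/X./../..]+0* (1,1)[XO/.X/../..]+0 (2,0)[XO/../X./..]+0 (2,1)[XO/../.X/..]+0 (3,0)[XO/../../X.]+0 (3,1)[XO/../../.X]+0
p2 O@[XO/X./../..]: (1,1)[XO/XO/../..]-1 (2,0)[XO/X./O./..]+0* (2,1)[XO/X./.O/..]-1 (3,0)[XO/X./../O.]-1 (3,1)[XO/X./../.O]-1
p3 X@[XO/X./O./..]: (1,1)[XO/XX/O./..]+0* (2,1)[XO/X./OX/..]+0 (3,0)[XO/X./O./X.]+0 (3,1)[XO/X./O./.X]+0
p4 O@[XO/XX/O./..]: (2,1)[XO/XX/OO/..]+0* (3,0)[XO/XX/O./O.]+0 (3,1)[XO/XX/O./.O]+0
p5 X@[XO/XX/OO/..]: (3,0)[XO/XX/OO/X.]+0* (3,1)[XO/XX/OO/.X]+0
p6 O@[XO/XX/OO/X.]: (3,1)[XO/XX/OO/XO]+0*
p7 X@[XO/XX/OO/XO] terminal +0; root [XO/../../..] d6

PV length from [XO/../../..]: 6 plies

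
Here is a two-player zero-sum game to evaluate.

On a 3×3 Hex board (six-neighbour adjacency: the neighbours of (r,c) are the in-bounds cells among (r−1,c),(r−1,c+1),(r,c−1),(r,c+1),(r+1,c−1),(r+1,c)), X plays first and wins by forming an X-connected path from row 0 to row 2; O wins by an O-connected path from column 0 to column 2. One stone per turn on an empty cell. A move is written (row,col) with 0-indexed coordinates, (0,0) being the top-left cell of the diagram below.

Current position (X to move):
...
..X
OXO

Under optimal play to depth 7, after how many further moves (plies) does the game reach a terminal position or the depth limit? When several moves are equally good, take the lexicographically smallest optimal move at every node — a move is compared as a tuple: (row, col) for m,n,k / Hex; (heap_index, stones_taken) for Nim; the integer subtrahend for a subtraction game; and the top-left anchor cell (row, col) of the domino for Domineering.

PV length from [.../..X/OXO]: 3 plies

[.../..X/OXO] X move#1: (0,0):+1/X../..X/OXO*, (0,1):+1/.X./..X/OXO, (0,2):+1/..X/..X/OXO, (1,0):+1/.../X.X/OXO, (1,1):+1/.../.XX/OXO
[X../..X/OXO] O move#2: (0,1):-1/XO./..X/OXO*, (0,2):-1/X.O/..X/OXO, (1,0):-1/X../O.X/OXO, (1,1):-1/X../.OX/OXO
[XO./..X/OXO] X move#3: (0,2):+1/XOX/..X/OXO*, (1,0):+1/XO./X.X/OXO, (1,1):+1/XO./.XX/OXO
[XOX/..X/OXO] end (terminal -1, O#4); searched .../..X/OXO to 7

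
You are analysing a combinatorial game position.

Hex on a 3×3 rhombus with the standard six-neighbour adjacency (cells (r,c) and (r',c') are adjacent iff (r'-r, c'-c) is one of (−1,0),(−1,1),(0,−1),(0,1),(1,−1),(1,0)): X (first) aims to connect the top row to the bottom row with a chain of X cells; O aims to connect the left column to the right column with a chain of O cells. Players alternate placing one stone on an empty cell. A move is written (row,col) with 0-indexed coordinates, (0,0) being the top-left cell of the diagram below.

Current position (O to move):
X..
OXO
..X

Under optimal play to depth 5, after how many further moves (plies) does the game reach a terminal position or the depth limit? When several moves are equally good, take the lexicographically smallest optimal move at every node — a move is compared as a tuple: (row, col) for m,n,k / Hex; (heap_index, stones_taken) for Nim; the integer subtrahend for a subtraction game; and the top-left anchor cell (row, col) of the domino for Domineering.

ply 1, O at X../OXO/..X | (0,1)=-1→XO./OXO/..X*; (0,2)=-1→X.O/OXO/..X; (2,0)=-1→X../OXO/O.X; (2,1)=-1→X../OXO/.OX
ply 2, X at XO./OXO/..X | (0,2)=+1→XOX/OXO/..X*; (2,0)=-1→XO./OXO/X.X; (2,1)=-1→XO./OXO/.XX
ply 3, O at XOX/OXO/..X | (2,0)=-1→XOX/OXO/O.X*; (2,1)=-1→XOX/OXO/.OX
ply 4, X at XOX/OXO/O.X | (2,1)=+1→XOX/OXO/OXX*
ply 5: XOX/OXO/OXX is terminal -1 (O); from X../OXO/..X depth 5

PV length from [X../OXO/..X]: 4 plies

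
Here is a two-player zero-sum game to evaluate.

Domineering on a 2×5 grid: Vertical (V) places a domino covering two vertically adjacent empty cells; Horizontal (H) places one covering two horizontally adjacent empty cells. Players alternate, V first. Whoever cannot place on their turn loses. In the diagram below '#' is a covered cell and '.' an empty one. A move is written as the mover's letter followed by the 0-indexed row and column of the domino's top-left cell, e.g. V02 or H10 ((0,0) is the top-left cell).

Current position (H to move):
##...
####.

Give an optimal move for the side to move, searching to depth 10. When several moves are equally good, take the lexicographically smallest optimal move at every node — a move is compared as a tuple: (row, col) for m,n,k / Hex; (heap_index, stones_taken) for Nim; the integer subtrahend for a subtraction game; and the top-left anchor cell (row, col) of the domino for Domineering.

[##.../####.] H move#1: H02:-1/####./####., H03:+1/##.##/####.*
[##.##/####.] end (terminal -1, V#2); searched ##.../####. to 10

H's best at [##.../####.]: H03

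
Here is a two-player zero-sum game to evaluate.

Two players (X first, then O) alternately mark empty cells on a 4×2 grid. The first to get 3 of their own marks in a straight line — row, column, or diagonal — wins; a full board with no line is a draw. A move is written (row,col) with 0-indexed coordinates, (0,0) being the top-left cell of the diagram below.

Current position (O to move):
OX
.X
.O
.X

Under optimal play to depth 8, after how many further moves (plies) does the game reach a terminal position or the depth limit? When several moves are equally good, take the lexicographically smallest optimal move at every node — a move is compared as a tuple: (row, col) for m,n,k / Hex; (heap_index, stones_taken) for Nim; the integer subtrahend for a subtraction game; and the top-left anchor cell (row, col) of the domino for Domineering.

ply 1, O at OX/.X/.O/.X | (1,0)=+0→OX/OX/.O/.X*; (2,0)=+0→OX/.X/OO/.X; (3,0)=+0→OX/.X/.O/OX
ply 2, X at OX/OX/.O/.X | (2,0)=+0→OX/OX/XO/.X*; (3,0)=-1→OX/OX/.O/XX
ply 3, O at OX/OX/XO/.X | (3,0)=+0→OX/OX/XO/OX*
ply 4: OX/OX/XO/OX is terminal +0 (X); from OX/.X/.O/.X depth 8

PV length from [OX/.X/.O/.X]: 3 plies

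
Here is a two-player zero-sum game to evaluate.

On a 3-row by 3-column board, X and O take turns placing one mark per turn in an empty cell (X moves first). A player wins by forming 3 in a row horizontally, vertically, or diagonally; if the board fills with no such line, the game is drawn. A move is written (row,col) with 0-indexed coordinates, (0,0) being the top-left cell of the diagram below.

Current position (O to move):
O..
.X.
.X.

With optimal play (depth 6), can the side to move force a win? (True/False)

O winning at [O../.X./.X.]: False

p1 O@[O../.X./.X.]: (0,1)[OO./.X./.X.]+0* (0,2)[O.O/.X./.X.]-1 (1,0)[O../OX./.X.]-1 (1,2)[O../.XO/.X.]-1 (2,0)[O../.X./OX.]-1 (2,2)[O../.X./.XO]-1
p2 X@[OO./.X./.X.]: (0,2)[OOX/.X./.X.]+0* (1,0)[OO./XX./.X.]-1 (1,2)[OO./.XX/.X.]-1 (2,0)[OO./.X./XX.]-1 (2,2)[OO./.X./.XX]-1
p3 O@[OOX/.X./.X.]: (1,0)[OOX/OX./.X.]-1 (1,2)[OOX/.XO/.X.]-1 (2,0)[OOX/.X./OX.]+0* (2,2)[OOX/.X./.XO]-1
p4 X@[OOX/.X./OX.]: (1,0)[OOX/XX./OX.]+0* (1,2)[OOX/.XX/OX.]-1 (2,2)[OOX/.X./OXX]-1
p5 O@[OOX/XX./OX.]: (1,2)[OOX/XXO/OX.]+0* (2,2)[OOX/XX./OXO]-1
p6 X@[OOX/XXO/OX.]: (2,2)[OOX/XXO/OXX]+0*
p7 O@[OOX/XXO/OXX] terminal +0; root [O../.X./.X.] d6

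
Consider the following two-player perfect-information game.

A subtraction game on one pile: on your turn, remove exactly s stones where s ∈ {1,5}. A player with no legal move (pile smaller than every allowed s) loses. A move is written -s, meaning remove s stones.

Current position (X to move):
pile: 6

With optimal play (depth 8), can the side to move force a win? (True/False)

ply 1, X at 6 | -1=-1→5*; -5=-1→1
ply 2, O at 5 | -1=+1→4*; -5=+1→0
ply 3, X at 4 | -1=-1→3*
ply 4, O at 3 | -1=+1→2*
ply 5, X at 2 | -1=-1→1*
ply 6, O at 1 | -1=+1→0*
ply 7: 0 is terminal -1 (X); from 6 depth 8

X winning at [6]: False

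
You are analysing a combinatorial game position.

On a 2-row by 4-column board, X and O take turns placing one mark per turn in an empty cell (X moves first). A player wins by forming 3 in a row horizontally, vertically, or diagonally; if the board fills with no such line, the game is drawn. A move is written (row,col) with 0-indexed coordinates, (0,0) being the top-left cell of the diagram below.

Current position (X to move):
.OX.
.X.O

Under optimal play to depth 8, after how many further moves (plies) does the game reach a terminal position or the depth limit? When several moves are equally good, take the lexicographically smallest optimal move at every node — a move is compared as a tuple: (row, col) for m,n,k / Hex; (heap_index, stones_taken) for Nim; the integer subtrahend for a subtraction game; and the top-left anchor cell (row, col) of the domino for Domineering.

ply 1, X at .OX./.X.O | (0,0)=+0→XOX./.X.O*; (0,3)=+0→.OXX/.X.O; (1,0)=+0→.OX./XX.O; (1,2)=+0→.OX./.XXO
ply 2, O at XOX./.X.O | (0,3)=+0→XOXO/.X.O*; (1,0)=+0→XOX./OX.O; (1,2)=+0→XOX./.XOO
ply 3, X at XOXO/.X.O | (1,0)=+0→XOXO/XX.O*; (1,2)=+0→XOXO/.XXO
ply 4, O at XOXO/XX.O | (1,2)=+0→XOXO/XXOO*
ply 5: XOXO/XXOO is terminal +0 (X); from .OX./.X.O depth 8

PV length from [.OX./.X.O]: 4 plies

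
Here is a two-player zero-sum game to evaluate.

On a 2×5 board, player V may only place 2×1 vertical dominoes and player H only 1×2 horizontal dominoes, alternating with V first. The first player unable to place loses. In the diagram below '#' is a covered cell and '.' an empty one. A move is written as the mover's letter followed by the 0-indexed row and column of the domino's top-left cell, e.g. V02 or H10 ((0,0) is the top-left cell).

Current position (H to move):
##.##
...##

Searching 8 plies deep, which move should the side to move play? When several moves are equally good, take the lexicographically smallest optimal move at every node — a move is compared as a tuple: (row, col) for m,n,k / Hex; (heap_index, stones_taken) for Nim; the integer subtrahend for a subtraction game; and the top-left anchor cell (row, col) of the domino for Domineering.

H's best at [##.##/...##]: H11

ply 1, H at ##.##/...## | H10=-1→##.##/##.##; H11=+1→##.##/.####*
ply 2: ##.##/.#### is terminal -1 (V); from ##.##/...## depth 8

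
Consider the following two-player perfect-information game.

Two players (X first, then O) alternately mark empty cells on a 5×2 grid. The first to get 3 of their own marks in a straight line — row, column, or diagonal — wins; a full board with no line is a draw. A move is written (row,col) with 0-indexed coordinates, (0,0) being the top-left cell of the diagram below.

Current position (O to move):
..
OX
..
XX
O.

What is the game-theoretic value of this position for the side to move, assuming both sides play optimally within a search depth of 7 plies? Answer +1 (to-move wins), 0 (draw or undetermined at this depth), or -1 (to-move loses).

ply 1, O at ../OX/../XX/O. | (0,0)=-1→O./OX/../XX/O.; (0,1)=-1→.O/OX/../XX/O.; (2,0)=-1→../OX/O./XX/O.; (2,1)=+0→../OX/.O/XX/O.*; (4,1)=-1→../OX/../XX/OO
ply 2, X at ../OX/.O/XX/O. | (0,0)=+0→X./OX/.O/XX/O.*; (0,1)=+0→.X/OX/.O/XX/O.; (2,0)=+0→../OX/XO/XX/O.; (4,1)=+0→../OX/.O/XX/OX
ply 3, O at X./OX/.O/XX/O. | (0,1)=+0→XO/OX/.O/XX/O.*; (2,0)=+0→X./OX/OO/XX/O.; (4,1)=+0→X./OX/.O/XX/OO
ply 4, X at XO/OX/.O/XX/O. | (2,0)=+0→XO/OX/XO/XX/O.*; (4,1)=+0→XO/OX/.O/XX/OX
ply 5, O at XO/OX/XO/XX/O. | (4,1)=+0→XO/OX/XO/XX/OO*
ply 6: XO/OX/XO/XX/OO is terminal +0 (X); from ../OX/../XX/O. depth 7

value(../OX/../XX/O., O) = 0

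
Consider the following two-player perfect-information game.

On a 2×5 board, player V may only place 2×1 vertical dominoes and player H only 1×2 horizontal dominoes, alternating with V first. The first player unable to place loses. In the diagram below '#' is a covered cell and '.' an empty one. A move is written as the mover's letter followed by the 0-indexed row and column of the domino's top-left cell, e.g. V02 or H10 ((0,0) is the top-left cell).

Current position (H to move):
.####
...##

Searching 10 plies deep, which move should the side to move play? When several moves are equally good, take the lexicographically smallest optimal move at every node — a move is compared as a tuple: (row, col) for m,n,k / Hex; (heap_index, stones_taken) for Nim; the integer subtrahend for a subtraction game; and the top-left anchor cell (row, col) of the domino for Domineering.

H's best at [.####/...##]: H10

[.####/...##] H move#1: H10:+1/.####/##.##*, H11:-1/.####/.####
[.####/##.##] end (terminal -1, V#2); searched .####/...## to 10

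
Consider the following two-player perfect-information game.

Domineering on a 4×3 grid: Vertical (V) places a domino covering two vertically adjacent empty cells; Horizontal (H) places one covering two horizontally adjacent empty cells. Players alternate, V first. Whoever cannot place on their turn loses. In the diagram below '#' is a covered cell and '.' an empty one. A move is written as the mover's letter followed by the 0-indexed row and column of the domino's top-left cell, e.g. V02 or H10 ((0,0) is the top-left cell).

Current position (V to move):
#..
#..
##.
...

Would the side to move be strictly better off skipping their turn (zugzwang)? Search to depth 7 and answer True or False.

zugzwang(#../#../##./..., V) = False

ply 1, V at #../#../##./... | V01=+1→##./##./##./...*; V02=+1→#.#/#.#/##./...; V12=-1→#../#.#/###/...; V22=-1→#../#../###/..#
ply 2, H at ##./##./##./... | H30=-1→##./##./##./##.*; H31=-1→##./##./##./.##
ply 3, V at ##./##./##./##. | V02=+1→###/###/##./##.*; V12=+1→##./###/###/##.; V22=+1→##./##./###/###
ply 4: ###/###/##./##. is terminal -1 (H); from #../#../##./... depth 7
pass branch (H moves first from the same position):
  | ply 1, H at #../#../##./... | H01=+1→###/#../##./...*; H11=+1→#../###/##./...; H30=-1→#../#../##./##.; H31=-1→#../#../##./.##
  | ply 2, V at ###/#../##./... | V12=-1→###/#.#/###/...*; V22=-1→###/#../###/..#
  | ply 3, H at ###/#.#/###/... | H30=+1→###/#.#/###/##.*; H31=+1→###/#.#/###/.##
  | ply 4: ###/#.#/###/##. is terminal -1 (V); from #../#../##./... depth 7
V moving scores +1; V passing scores -1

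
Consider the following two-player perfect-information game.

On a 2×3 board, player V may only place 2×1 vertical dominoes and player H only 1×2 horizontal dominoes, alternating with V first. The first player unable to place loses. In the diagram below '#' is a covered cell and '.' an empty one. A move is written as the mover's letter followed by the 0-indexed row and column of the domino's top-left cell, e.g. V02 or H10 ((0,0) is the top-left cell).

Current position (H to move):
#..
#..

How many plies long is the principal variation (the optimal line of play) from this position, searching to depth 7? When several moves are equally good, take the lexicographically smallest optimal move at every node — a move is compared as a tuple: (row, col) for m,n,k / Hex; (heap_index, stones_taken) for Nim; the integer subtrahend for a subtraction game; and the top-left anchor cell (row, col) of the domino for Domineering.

PV length from [#../#..]: 1 ply

ply 1, H at #../#.. | H01=+1→###/#..*; H11=+1→#../###
ply 2: ###/#.. is terminal -1 (V); from #../#.. depth 7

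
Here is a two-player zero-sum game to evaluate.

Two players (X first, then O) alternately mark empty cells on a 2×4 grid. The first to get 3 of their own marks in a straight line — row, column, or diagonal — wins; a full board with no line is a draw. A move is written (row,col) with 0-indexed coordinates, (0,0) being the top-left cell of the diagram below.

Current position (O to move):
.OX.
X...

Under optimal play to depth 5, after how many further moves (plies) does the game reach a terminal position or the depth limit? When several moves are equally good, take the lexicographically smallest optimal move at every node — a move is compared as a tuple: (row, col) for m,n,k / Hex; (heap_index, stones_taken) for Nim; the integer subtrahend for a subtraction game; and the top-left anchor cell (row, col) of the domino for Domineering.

PV length from [.OX./X...]: 5 plies

p1 O@[.OX./X...]: (0,0)[OOX./X...]+0* (0,3)[.OXO/X...]+0 (1,1)[.OX./XO..]+0 (1,2)[.OX./X.O.]+0 (1,3)[.OX./X..O]+0
p2 X@[OOX./X...]: (0,3)[OOXX/X...]+0* (1,1)[OOX./XX..]+0 (1,2)[OOX./X.X.]+0 (1,3)[OOX./X..X]+0
p3 O@[OOXX/X...]: (1,1)[OOXX/XO..]+0* (1,2)[OOXX/X.O.]+0 (1,3)[OOXX/X..O]+0
p4 X@[OOXX/XO..]: (1,2)[OOXX/XOX.]+0* (1,3)[OOXX/XO.X]+0
p5 O@[OOXX/XOX.]: (1,3)[OOXX/XOXO]+0*
p6 X@[OOXX/XOXO] terminal +0; root [.OX./X...] d5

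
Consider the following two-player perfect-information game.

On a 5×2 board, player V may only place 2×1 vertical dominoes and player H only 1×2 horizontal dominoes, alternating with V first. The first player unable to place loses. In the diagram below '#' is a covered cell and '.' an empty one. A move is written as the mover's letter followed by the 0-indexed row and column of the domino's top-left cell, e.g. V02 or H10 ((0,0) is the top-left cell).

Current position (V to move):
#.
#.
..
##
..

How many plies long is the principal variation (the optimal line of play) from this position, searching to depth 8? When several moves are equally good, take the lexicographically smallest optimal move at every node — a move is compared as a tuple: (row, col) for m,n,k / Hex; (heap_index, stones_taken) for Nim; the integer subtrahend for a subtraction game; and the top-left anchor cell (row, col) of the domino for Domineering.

ply 1, V at #./#./../##/.. | V01=-1→##/##/../##/..*; V11=-1→#./##/.#/##/..
ply 2, H at ##/##/../##/.. | H20=+1→##/##/##/##/..*; H40=+1→##/##/../##/##
ply 3: ##/##/##/##/.. is terminal -1 (V); from #./#./../##/.. depth 8

PV length from [#./#./../##/..]: 2 plies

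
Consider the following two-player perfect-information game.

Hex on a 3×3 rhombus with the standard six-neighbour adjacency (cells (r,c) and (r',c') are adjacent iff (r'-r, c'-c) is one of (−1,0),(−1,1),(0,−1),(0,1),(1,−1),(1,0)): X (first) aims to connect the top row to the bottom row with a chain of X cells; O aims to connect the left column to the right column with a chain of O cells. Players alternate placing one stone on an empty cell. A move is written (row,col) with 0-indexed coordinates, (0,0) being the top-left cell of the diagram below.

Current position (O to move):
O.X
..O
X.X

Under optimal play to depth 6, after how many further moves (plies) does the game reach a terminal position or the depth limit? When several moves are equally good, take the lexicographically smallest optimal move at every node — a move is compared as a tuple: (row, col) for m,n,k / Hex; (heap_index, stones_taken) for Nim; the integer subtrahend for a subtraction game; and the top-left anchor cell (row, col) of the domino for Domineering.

PV length from [O.X/..O/X.X]: 3 plies

p1 O@[O.X/..O/X.X]: (0,1)[OOX/..O/X.X]-1 (1,0)[O.X/O.O/X.X]-1 (1,1)[O.X/.OO/X.X]+1* (2,1)[O.X/..O/XOX]-1
p2 X@[O.X/.OO/X.X]: (0,1)[OXX/.OO/X.X]-1* (1,0)[O.X/XOO/X.X]-1 (2,1)[O.X/.OO/XXX]-1
p3 O@[OXX/.OO/X.X]: (1,0)[OXX/OOO/X.X]+1* (2,1)[OXX/.OO/XOX]-1
p4 X@[OXX/OOO/X.X] terminal -1; root [O.X/..O/X.X] d6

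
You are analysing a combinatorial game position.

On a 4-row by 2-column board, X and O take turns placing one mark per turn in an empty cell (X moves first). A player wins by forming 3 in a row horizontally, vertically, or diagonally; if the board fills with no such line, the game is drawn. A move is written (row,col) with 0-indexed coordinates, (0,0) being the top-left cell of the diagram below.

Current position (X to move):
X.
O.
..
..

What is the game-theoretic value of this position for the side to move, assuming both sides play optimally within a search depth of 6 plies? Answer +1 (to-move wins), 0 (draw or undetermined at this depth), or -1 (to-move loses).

p1 X@[X./O./../..]: (0,1)[XX/O./../..]+0* (1,1)[X./OX/../..]+0 (2,0)[X./O./X./..]+0 (2,1)[X./O./.X/..]+0 (3,0)[X./O./../X.]+0 (3,1)[X./O./../.X]+0
p2 O@[XX/O./../..]: (1,1)[XX/OO/../..]+0* (2,0)[XX/O./O./..]+0 (2,1)[XX/O./.O/..]+0 (3,0)[XX/O./../O.]+0 (3,1)[XX/O./../.O]+0
p3 X@[XX/OO/../..]: (2,0)[XX/OO/X./..]+0* (2,1)[XX/OO/.X/..]+0 (3,0)[XX/OO/../X.]+0 (3,1)[XX/OO/../.X]+0
p4 O@[XX/OO/X./..]: (2,1)[XX/OO/XO/..]+0* (3,0)[XX/OO/X./O.]+0 (3,1)[XX/OO/X./.O]+0
p5 X@[XX/OO/XO/..]: (3,0)[XX/OO/XO/X.]-1 (3,1)[XX/OO/XO/.X]+0*
p6 O@[XX/OO/XO/.X]: (3,0)[XX/OO/XO/OX]+0*
p7 X@[XX/OO/XO/OX] terminal +0; root [X./O./../..] d6

value(X./O./../.., X) = 0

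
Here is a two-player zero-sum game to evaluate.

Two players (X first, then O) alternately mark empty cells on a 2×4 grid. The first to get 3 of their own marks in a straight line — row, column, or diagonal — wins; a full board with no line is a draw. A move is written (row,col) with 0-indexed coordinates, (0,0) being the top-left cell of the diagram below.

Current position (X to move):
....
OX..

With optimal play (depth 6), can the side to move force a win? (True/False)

X winning at [..../OX..]: False

ply 1, X at ..../OX.. | (0,0)=+0→X.../OX..*; (0,1)=+0→.X../OX..; (0,2)=+0→..X./OX..; (0,3)=+0→...X/OX..; (1,2)=+0→..../OXX.; (1,3)=+0→..../OX.X
ply 2, O at X.../OX.. | (0,1)=+0→XO../OX..*; (0,2)=+0→X.O./OX..; (0,3)=+0→X..O/OX..; (1,2)=+0→X.../OXO.; (1,3)=+0→X.../OX.O
ply 3, X at XO../OX.. | (0,2)=+0→XOX./OX..*; (0,3)=+0→XO.X/OX..; (1,2)=+0→XO../OXX.; (1,3)=+0→XO../OX.X
ply 4, O at XOX./OX.. | (0,3)=+0→XOXO/OX..*; (1,2)=+0→XOX./OXO.; (1,3)=+0→XOX./OX.O
ply 5, X at XOXO/OX.. | (1,2)=+0→XOXO/OXX.*; (1,3)=+0→XOXO/OX.X
ply 6, O at XOXO/OXX. | (1,3)=+0→XOXO/OXXO*
ply 7: XOXO/OXXO is terminal +0 (X); from ..../OX.. depth 6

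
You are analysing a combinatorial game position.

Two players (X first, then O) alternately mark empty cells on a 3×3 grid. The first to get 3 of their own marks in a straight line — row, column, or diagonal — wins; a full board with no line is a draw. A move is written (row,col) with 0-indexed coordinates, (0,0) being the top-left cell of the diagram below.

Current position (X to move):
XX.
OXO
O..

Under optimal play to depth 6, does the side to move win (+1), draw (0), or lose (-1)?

value(XX./OXO/O.., X) = +1

ply 1, X at XX./OXO/O.. | (0,2)=+1→XXX/OXO/O..*; (2,1)=+1→XX./OXO/OX.; (2,2)=+1→XX./OXO/O.X
ply 2: XXX/OXO/O.. is terminal -1 (O); from XX./OXO/O.. depth 6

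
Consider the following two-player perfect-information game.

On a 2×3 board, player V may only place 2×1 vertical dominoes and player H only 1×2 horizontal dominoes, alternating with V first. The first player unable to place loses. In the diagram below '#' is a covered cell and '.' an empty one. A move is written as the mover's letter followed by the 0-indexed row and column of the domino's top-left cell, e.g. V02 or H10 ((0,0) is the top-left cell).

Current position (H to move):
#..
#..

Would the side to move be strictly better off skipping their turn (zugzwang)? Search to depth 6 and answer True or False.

zugzwang(#../#.., H) = False

[#../#..] H move#1: H01:+1/###/#..*, H11:+1/#../###
[###/#..] end (terminal -1, V#2); searched #../#.. to 6
pass branch (V moves first from the same position):
  | [#../#..] V move#1: V01:+1/##./##.*, V02:+1/#.#/#.#
  | [##./##.] end (terminal -1, H#2); searched #../#.. to 6
H moving scores +1; H passing scores -1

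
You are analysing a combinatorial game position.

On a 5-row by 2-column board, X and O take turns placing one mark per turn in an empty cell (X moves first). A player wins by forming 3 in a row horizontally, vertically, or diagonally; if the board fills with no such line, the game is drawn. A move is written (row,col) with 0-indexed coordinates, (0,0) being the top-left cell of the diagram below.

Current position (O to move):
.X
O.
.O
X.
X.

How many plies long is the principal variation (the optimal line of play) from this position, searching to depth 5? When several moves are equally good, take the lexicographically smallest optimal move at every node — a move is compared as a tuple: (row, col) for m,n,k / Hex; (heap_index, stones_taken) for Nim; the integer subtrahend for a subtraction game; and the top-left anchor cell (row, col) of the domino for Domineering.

PV length from [.X/O./.O/X./X.]: 5 plies

ply 1, O at .X/O./.O/X./X. | (0,0)=-1→OX/O./.O/X./X.; (1,1)=-1→.X/OO/.O/X./X.; (2,0)=+1→.X/O./OO/X./X.*; (3,1)=-1→.X/O./.O/XO/X.; (4,1)=-1→.X/O./.O/X./XO
ply 2, X at .X/O./OO/X./X. | (0,0)=-1→XX/O./OO/X./X.*; (1,1)=-1→.X/OX/OO/X./X.; (3,1)=-1→.X/O./OO/XX/X.; (4,1)=-1→.X/O./OO/X./XX
ply 3, O at XX/O./OO/X./X. | (1,1)=+0→XX/OO/OO/X./X.; (3,1)=+1→XX/O./OO/XO/X.*; (4,1)=+0→XX/O./OO/X./XO
ply 4, X at XX/O./OO/XO/X. | (1,1)=-1→XX/OX/OO/XO/X.*; (4,1)=-1→XX/O./OO/XO/XX
ply 5, O at XX/OX/OO/XO/X. | (4,1)=+1→XX/OX/OO/XO/XO*
ply 6: XX/OX/OO/XO/XO is terminal -1 (X); from .X/O./.O/X./X. depth 5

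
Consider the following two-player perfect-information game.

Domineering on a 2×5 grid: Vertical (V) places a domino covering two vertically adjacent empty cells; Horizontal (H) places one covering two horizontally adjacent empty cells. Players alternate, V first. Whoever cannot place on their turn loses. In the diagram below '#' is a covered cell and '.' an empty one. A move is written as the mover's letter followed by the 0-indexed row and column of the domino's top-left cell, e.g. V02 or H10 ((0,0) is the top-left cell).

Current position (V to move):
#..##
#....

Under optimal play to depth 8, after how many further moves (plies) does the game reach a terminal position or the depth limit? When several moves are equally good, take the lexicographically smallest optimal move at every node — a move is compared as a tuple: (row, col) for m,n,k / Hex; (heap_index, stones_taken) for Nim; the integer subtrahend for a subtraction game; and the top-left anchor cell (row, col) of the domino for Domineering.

ply 1, V at #..##/#.... | V01=-1→##.##/##...; V02=+1→#.###/#.#..*
ply 2, H at #.###/#.#.. | H13=-1→#.###/#.###*
ply 3, V at #.###/#.### | V01=+1→#####/#####*
ply 4: #####/##### is terminal -1 (H); from #..##/#.... depth 8

PV length from [#..##/#....]: 3 plies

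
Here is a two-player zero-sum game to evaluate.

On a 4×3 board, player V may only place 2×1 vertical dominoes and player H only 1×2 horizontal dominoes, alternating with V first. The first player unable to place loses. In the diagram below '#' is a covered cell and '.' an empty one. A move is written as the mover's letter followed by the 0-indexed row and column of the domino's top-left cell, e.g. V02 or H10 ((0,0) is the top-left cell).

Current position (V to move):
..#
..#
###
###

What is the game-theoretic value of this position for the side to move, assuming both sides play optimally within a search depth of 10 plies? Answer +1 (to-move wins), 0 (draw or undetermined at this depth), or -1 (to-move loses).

p1 V@[..#/..#/###/###]: V00[#.#/#.#/###/###]+1* V01[.##/.##/###/###]+1
p2 H@[#.#/#.#/###/###] terminal -1; root [..#/..#/###/###] d10

value(..#/..#/###/###, V) = +1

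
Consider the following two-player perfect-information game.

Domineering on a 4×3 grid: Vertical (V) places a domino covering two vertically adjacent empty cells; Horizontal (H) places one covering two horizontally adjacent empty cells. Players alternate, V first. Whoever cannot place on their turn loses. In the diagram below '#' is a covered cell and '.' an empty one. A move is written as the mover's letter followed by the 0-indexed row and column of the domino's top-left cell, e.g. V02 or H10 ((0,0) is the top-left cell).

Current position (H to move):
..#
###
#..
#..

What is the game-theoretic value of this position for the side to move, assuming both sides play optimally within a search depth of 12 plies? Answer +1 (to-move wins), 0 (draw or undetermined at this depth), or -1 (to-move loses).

value(..#/###/#../#.., H) = +1

p1 H@[..#/###/#../#..]: H00[###/###/#../#..]-1 H21[..#/###/###/#..]+1* H31[..#/###/#../###]+1
p2 V@[..#/###/###/#..] terminal -1; root [..#/###/#../#..] d12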